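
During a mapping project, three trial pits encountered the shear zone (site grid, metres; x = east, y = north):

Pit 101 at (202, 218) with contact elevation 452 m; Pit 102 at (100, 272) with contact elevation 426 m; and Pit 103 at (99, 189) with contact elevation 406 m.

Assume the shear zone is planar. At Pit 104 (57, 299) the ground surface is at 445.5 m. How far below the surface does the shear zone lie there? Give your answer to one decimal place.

Two edge vectors: Pit 101→Pit 102 = (-102, 54, -26), Pit 101→Pit 103 = (-103, -29, -46).
Normal n = (Pit 101→Pit 102) × (Pit 101→Pit 103) = (-3238, -2014, 8520).
So ∂z/∂x = −n_x/n_z = 0.38005 and ∂z/∂y = −n_y/n_z = 0.23638.
Intercept c from Pit 101: 452 − 76.77 − 51.53 = 323.70.
At (57, 299): z_contact = 21.66 + 70.68 + 323.70 = 416.04 m.
Depth below ground = 445.5 − 416.04 = 29.5 m.

29.5 m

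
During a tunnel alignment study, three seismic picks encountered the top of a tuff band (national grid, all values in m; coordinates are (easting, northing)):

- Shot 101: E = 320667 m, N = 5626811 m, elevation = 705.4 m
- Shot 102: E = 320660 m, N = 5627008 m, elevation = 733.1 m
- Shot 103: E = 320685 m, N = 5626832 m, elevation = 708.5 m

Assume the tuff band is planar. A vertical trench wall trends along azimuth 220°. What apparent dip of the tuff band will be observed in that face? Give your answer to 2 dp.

6.45°

Two edge vectors: Shot 101→Shot 102 = (-7, 197, 27.7), Shot 101→Shot 103 = (18, 21, 3.1).
Normal n = (Shot 101→Shot 102) × (Shot 101→Shot 103) = (29, 520.3, -3693).
So ∂z/∂E = −n_x/n_z = 0.00785 and ∂z/∂N = −n_y/n_z = 0.14089.
Unit vector along 220° is (sin 220°, cos 220°) = (-0.6428, -0.7660).
Slope in that direction = a·(-0.6428) + b·(-0.7660) = −0.11297.
Apparent dip = arctan|0.11297| = 6.45° (true dip is 8.0°, so apparent ≤ true as expected).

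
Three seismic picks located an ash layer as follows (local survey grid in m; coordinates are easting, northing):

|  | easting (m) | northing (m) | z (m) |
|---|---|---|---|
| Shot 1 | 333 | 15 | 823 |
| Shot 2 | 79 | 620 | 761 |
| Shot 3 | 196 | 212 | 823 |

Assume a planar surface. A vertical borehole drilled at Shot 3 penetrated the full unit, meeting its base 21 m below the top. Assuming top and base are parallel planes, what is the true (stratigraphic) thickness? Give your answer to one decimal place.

Two edge vectors: Shot 1→Shot 2 = (-254, 605, -62), Shot 1→Shot 3 = (-137, 197, 0).
Normal n = (Shot 1→Shot 2) × (Shot 1→Shot 3) = (12214, 8494, 32847).
So ∂z/∂easting = −n_x/n_z = −0.37185 and ∂z/∂northing = −n_y/n_z = −0.25859.
|∇z| = √(a²+b²) = 0.45292, so dip δ = arctan(0.45292) = 24.37°.
True thickness = vertical thickness × cos δ = 21 × cos 24.37° = 19.1 m.

19.1 m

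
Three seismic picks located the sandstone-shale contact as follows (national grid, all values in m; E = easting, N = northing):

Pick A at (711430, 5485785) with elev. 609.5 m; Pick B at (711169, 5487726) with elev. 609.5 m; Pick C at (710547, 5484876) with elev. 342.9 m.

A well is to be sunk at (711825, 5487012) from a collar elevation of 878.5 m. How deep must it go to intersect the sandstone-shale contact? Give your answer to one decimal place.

120.5 m

Two edge vectors: Pick A→Pick B = (-261, 1941, 0), Pick A→Pick C = (-883, -909, -266.6).
Normal n = (Pick A→Pick B) × (Pick A→Pick C) = (-517470.6, -69582.6, 1951152).
So ∂z/∂E = −n_x/n_z = 0.265212859 and ∂z/∂N = −n_y/n_z = 0.035662316.
Intercept c from Pick A: 609.5 − 188680.38 − 195635.80 = −383706.68.
At (711825, 5487012): z_contact = 188785.14 + 195679.56 − 383706.68 = 758.02 m.
Depth below ground = 878.5 − 758.02 = 120.5 m.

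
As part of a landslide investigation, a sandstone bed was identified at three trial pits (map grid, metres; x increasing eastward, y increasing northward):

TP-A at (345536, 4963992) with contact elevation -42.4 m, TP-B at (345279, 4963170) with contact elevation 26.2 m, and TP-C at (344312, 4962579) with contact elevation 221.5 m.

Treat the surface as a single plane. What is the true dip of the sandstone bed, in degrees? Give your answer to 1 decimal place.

10.7°

Let the plane be z = a·x + b·y + c.
TP-B−TP-A: −257a − 822b = 68.6;  TP-C−TP-A: −1224a − 1413b = 263.9.
Solving gives a = −0.18662, b = −0.02511.
Gradient magnitude |∇z| = √(a² + b²) = √(0.03483 + 0.00063) = 0.18830.
True dip = arctan(0.18830) = 10.7°, dipping toward E (azimuth ≈ 082°).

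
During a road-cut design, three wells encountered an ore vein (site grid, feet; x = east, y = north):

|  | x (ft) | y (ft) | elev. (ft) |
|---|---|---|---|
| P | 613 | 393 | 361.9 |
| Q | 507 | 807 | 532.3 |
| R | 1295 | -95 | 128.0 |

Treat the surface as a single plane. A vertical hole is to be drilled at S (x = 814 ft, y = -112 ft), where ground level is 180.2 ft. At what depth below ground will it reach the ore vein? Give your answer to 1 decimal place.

Two edge vectors: P→Q = (-106, 414, 170.4), P→R = (682, -488, -233.9).
Normal n = (P→Q) × (P→R) = (-13679.4, 91419.4, -230620).
So ∂z/∂x = −n_x/n_z = −0.059316 and ∂z/∂y = −n_y/n_z = 0.396407.
Intercept c from P: 361.9 + 36.36 − 155.79 = 242.47.
At (814, -112): z_contact = −48.28 − 44.40 + 242.47 = 149.79 ft.
Depth below ground = 180.2 − 149.79 = 30.4 ft.

30.4 ft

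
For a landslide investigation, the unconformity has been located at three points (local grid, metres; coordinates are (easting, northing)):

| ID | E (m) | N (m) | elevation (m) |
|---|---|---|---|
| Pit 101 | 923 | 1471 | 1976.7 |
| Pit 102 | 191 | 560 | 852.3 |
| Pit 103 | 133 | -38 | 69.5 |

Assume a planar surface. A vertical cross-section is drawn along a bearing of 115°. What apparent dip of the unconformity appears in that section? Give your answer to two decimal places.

33.16°

Let the plane be z = a·E + b·N + c.
Pit 102−Pit 101: −732a − 911b = −1124.4;  Pit 103−Pit 101: −790a − 1509b = −1907.2.
Solving gives a = −0.10585, b = 1.31930.
Unit vector along 115° is (sin 115°, cos 115°) = (0.9063, -0.4226).
Slope in that direction = a·(0.9063) + b·(-0.4226) = −0.65349.
Apparent dip = arctan|0.65349| = 33.16° (true dip is 52.9°, so apparent ≤ true as expected).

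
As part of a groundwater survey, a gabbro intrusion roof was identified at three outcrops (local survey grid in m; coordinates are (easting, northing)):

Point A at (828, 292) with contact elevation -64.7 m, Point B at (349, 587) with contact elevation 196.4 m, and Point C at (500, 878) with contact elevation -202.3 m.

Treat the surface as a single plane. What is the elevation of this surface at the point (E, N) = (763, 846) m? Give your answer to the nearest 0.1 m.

Two edge vectors: Point A→Point B = (-479, 295, 261.1), Point A→Point C = (-328, 586, -137.6).
Normal n = (Point A→Point B) × (Point A→Point C) = (-193596.6, -151551.2, -183934).
So ∂z/∂E = −n_x/n_z = −1.05253 and ∂z/∂N = −n_y/n_z = −0.82394.
Intercept c from Point A: -64.7 + 871.50 + 240.59 = 1047.39.
At (763, 846): z = −803.1 − 697.1 + 1047.39 = -452.7 m.

-452.7 m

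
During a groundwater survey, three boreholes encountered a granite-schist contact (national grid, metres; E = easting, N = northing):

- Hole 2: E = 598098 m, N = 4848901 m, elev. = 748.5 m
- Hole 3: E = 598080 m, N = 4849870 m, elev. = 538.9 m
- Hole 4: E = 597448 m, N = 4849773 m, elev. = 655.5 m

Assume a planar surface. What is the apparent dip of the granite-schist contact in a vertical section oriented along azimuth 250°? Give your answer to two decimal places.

Let the plane be z = a·E + b·N + c.
Hole 3−Hole 2: −18a + 969b = −209.6;  Hole 4−Hole 2: −650a + 872b = −93.
Solving gives a = −0.15086, b = −0.21911.
Unit vector along 250° is (sin 250°, cos 250°) = (-0.9397, -0.3420).
Slope in that direction = a·(-0.9397) + b·(-0.3420) = 0.21671.
Apparent dip = arctan|0.21671| = 12.23° (true dip is 14.9°, so apparent ≤ true as expected).

12.23°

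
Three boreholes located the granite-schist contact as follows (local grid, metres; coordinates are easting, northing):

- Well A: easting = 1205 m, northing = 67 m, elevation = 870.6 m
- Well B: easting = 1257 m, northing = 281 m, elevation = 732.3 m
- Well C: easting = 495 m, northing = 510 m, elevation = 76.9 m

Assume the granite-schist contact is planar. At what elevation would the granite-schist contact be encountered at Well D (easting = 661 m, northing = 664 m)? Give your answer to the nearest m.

57 m

Two edge vectors: Well A→Well B = (52, 214, -138.3), Well A→Well C = (-710, 443, -793.7).
Normal n = (Well A→Well B) × (Well A→Well C) = (-108584.9, 139465.4, 174976).
So ∂z/∂easting = −n_x/n_z = 0.62057 and ∂z/∂northing = −n_y/n_z = −0.79705.
Intercept c from Well A: 870.6 − 747.79 + 53.40 = 176.22.
At (661, 664): z = 410.2 − 529.2 + 176.22 = 57.2 m.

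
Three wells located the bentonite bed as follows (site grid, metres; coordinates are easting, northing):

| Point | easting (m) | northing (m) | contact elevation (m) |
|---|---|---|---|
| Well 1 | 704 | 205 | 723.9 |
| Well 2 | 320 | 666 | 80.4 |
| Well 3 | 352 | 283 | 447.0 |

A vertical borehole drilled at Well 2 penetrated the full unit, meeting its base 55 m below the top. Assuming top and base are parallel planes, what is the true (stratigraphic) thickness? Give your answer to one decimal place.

Let the plane be z = a·easting + b·northing + c.
Well 2−Well 1: −384a + 461b = −643.5;  Well 3−Well 1: −352a + 78b = −276.9.
Solving gives a = 0.58538, b = −0.90827.
|∇z| = √(a²+b²) = 1.08057, so dip δ = arctan(1.08057) = 47.22°.
True thickness = vertical thickness × cos δ = 55 × cos 47.22° = 37.4 m.

37.4 m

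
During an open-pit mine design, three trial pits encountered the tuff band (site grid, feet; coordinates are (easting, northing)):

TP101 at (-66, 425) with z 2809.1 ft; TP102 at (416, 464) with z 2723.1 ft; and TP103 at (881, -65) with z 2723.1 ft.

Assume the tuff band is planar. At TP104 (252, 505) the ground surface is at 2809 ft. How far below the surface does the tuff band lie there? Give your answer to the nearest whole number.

Two edge vectors: TP101→TP102 = (482, 39, -86), TP101→TP103 = (947, -490, -86).
Normal n = (TP101→TP102) × (TP101→TP103) = (-45494, -39990, -273113).
So ∂z/∂E = −n_x/n_z = −0.16658 and ∂z/∂N = −n_y/n_z = −0.14642.
Intercept c from TP101: 2809.1 − 10.99 + 62.23 = 2860.34.
At (252, 505): z_contact = −42.0 − 73.9 + 2860.34 = 2744.4 ft.
Depth below ground = 2809 − 2744.4 = 65 ft.

65 ft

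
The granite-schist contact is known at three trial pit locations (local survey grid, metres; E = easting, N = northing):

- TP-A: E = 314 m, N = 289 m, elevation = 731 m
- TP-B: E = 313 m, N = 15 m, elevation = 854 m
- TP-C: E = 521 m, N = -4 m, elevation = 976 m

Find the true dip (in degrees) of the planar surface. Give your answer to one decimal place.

Let the plane be z = a·E + b·N + c.
TP-B−TP-A: −1a − 274b = 123;  TP-C−TP-A: 207a − 293b = 245.
Solving gives a = 0.54535, b = −0.45090.
Gradient magnitude |∇z| = √(a² + b²) = √(0.29741 + 0.20331) = 0.70761.
True dip = arctan(0.70761) = 35.3°, dipping toward NW (azimuth ≈ 310°).

35.3°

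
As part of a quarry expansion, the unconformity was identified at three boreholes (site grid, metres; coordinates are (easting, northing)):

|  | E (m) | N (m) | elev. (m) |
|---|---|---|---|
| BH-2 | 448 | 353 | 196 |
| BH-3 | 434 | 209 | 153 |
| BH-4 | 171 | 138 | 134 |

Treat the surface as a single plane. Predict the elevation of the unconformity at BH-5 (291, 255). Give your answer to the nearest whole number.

168 m

Two edge vectors: BH-2→BH-3 = (-14, -144, -43), BH-2→BH-4 = (-277, -215, -62).
Normal n = (BH-2→BH-3) × (BH-2→BH-4) = (-317, 11043, -36878).
So ∂z/∂E = −n_x/n_z = −0.00860 and ∂z/∂N = −n_y/n_z = 0.29945.
Intercept c from BH-2: 196 + 3.85 − 105.70 = 94.15.
At (291, 255): z = −2.5 + 76.4 + 94.15 = 168.0 m.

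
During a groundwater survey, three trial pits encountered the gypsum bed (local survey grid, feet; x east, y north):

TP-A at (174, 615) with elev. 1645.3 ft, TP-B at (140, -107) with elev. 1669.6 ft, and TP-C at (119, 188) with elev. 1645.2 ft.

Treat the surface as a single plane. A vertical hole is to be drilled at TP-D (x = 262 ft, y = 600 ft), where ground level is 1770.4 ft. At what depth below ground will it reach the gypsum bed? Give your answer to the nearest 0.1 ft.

Two edge vectors: TP-A→TP-B = (-34, -722, 24.3), TP-A→TP-C = (-55, -427, -0.1).
Normal n = (TP-A→TP-B) × (TP-A→TP-C) = (10448.3, -1339.9, -25192).
So ∂z/∂x = −n_x/n_z = 0.41475 and ∂z/∂y = −n_y/n_z = −0.05319.
Intercept c from TP-A: 1645.3 − 72.17 + 32.71 = 1605.84.
At (262, 600): z_contact = 108.66 − 31.91 + 1605.84 = 1682.60 ft.
Depth below ground = 1770.4 − 1682.60 = 87.8 ft.

87.8 ft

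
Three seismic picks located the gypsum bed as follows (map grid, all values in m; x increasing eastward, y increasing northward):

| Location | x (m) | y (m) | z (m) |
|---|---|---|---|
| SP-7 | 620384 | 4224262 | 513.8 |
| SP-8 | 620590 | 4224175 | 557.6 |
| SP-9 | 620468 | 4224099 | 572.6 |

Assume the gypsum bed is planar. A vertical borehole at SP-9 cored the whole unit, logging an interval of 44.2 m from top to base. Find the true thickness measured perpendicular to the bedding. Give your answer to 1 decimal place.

42.0 m

Let the plane be z = a·x + b·y + c.
SP-8−SP-7: 206a − 87b = 43.8;  SP-9−SP-7: 84a − 163b = 58.8.
Solving gives a = 0.07704, b = −0.32104.
|∇z| = √(a²+b²) = 0.33015, so dip δ = arctan(0.33015) = 18.27°.
True thickness = vertical thickness × cos δ = 44.2 × cos 18.27° = 42.0 m.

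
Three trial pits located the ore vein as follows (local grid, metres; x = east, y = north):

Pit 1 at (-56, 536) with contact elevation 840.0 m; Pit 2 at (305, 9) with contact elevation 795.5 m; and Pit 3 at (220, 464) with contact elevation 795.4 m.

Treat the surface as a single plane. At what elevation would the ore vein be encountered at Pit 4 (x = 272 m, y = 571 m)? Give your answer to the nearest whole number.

Let the plane be z = a·x + b·y + c.
Pit 2−Pit 1: 361a − 527b = −44.5;  Pit 3−Pit 1: 276a − 72b = −44.6.
Solving gives a = −0.16993, b = −0.03197.
Then c = 840 − a·-56 − b·536 = 847.62.
At (272, 571): z = −46.2 − 18.3 + 847.62 = 783.1 m.

783 m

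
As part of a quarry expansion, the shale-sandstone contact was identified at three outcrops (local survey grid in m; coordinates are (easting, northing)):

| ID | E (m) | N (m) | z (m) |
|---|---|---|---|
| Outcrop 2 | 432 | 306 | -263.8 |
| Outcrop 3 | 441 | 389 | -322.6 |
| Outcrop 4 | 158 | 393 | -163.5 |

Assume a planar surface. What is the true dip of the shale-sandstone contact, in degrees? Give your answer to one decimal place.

Let the plane be z = a·E + b·N + c.
Outcrop 3−Outcrop 2: 9a + 83b = −58.8;  Outcrop 4−Outcrop 2: −274a + 87b = 100.3.
Solving gives a = −0.57133, b = −0.64648.
Gradient magnitude |∇z| = √(a² + b²) = √(0.32642 + 0.41794) = 0.86276.
True dip = arctan(0.86276) = 40.8°, dipping toward NE (azimuth ≈ 041°).

40.8°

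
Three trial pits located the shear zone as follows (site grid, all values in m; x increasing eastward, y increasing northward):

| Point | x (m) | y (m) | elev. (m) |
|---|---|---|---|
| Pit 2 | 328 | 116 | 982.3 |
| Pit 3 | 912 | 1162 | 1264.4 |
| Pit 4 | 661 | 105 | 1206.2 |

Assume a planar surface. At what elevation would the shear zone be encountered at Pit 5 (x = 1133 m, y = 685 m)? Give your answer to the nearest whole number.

1462 m

Let the plane be z = a·x + b·y + c.
Pit 3−Pit 2: 584a + 1046b = 282.1;  Pit 4−Pit 2: 333a − 11b = 223.9.
Solving gives a = 0.66894, b = −0.10379.
Then c = 982.3 − a·328 − b·116 = 774.93.
At (1133, 685): z = 757.9 − 71.1 + 774.93 = 1461.7 m.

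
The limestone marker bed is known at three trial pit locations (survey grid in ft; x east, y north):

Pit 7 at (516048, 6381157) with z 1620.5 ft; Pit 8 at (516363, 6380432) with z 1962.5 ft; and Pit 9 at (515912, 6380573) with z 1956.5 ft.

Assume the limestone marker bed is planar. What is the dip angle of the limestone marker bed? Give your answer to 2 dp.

Two edge vectors: Pit 7→Pit 8 = (315, -725, 342), Pit 7→Pit 9 = (-136, -584, 336).
Normal n = (Pit 7→Pit 8) × (Pit 7→Pit 9) = (-43872, -152352, -282560).
So ∂z/∂x = −n_x/n_z = −0.15527 and ∂z/∂y = −n_y/n_z = −0.53918.
Gradient magnitude |∇z| = √(a² + b²) = √(0.02411 + 0.29072) = 0.56110.
True dip = arctan(0.56110) = 29.30°, dipping toward NNE (azimuth ≈ 016°).

29.30°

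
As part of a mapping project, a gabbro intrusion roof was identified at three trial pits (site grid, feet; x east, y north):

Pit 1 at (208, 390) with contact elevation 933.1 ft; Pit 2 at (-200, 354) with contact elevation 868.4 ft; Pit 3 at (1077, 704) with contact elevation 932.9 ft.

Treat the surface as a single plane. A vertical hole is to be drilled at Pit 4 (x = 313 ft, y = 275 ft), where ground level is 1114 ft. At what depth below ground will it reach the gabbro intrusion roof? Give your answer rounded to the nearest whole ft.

Two edge vectors: Pit 1→Pit 2 = (-408, -36, -64.7), Pit 1→Pit 3 = (869, 314, -0.2).
Normal n = (Pit 1→Pit 2) × (Pit 1→Pit 3) = (20323, -56305.9, -96828).
So ∂z/∂x = −n_x/n_z = 0.20989 and ∂z/∂y = −n_y/n_z = −0.58150.
Intercept c from Pit 1: 933.1 − 43.66 + 226.79 = 1116.23.
At (313, 275): z_contact = 65.7 − 159.9 + 1116.23 = 1022.0 ft.
Depth below ground = 1114 − 1022.0 = 92 ft.

92 ft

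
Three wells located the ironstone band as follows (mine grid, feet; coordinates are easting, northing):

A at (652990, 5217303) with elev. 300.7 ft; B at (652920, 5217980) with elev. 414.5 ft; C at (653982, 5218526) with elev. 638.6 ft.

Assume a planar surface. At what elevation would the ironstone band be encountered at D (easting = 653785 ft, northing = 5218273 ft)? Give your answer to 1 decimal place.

Two edge vectors: A→B = (-70, 677, 113.8), A→C = (992, 1223, 337.9).
Normal n = (A→B) × (A→C) = (89580.9, 136542.6, -757194).
So ∂z/∂easting = −n_x/n_z = 0.118306405 and ∂z/∂northing = −n_y/n_z = 0.180327102.
Intercept c from A: 300.7 − 77252.90 − 940821.13 = −1017773.33.
At (653785, 5218273): z = 77347.0 + 940996.0 − 1017773.33 = 569.7 ft.

569.7 ft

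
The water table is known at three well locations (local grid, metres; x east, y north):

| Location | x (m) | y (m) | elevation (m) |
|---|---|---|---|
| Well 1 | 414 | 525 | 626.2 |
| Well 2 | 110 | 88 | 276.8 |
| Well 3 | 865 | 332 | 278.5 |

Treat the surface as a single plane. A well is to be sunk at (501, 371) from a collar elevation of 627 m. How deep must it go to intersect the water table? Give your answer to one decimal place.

Let the plane be z = a·x + b·y + c.
Well 2−Well 1: −304a − 437b = −349.4;  Well 3−Well 1: 451a − 193b = −347.7.
Solving gives a = −0.33043, b = 1.02941.
Then c = 626.2 − a·414 − b·525 = 222.56.
At (501, 371): z_contact = −165.55 + 381.91 + 222.56 = 438.92 m.
Depth below ground = 627 − 438.92 = 188.1 m.

188.1 m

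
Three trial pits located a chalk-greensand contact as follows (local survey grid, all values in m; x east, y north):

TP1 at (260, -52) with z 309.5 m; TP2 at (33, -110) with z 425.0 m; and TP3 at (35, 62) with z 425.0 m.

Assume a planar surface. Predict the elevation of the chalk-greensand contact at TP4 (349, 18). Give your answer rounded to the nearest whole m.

Two edge vectors: TP1→TP2 = (-227, -58, 115.5), TP1→TP3 = (-225, 114, 115.5).
Normal n = (TP1→TP2) × (TP1→TP3) = (-19866, 231, -38928).
So ∂z/∂x = −n_x/n_z = −0.51033 and ∂z/∂y = −n_y/n_z = 0.00593.
Intercept c from TP1: 309.5 + 132.68 + 0.31 = 442.49.
At (349, 18): z = −178.1 + 0.1 + 442.49 = 264.5 m.

264 m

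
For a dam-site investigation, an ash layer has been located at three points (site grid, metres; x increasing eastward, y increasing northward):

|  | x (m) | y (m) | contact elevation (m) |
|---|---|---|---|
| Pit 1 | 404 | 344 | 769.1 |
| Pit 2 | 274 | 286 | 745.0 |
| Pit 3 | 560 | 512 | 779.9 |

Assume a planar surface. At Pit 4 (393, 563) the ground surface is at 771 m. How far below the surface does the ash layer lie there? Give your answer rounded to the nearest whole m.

Let the plane be z = a·x + b·y + c.
Pit 2−Pit 1: −130a − 58b = −24.1;  Pit 3−Pit 1: 156a + 168b = 10.8.
Solving gives a = 0.26754, b = −0.18415.
Then c = 769.1 − a·404 − b·344 = 724.36.
At (393, 563): z_contact = 105.1 − 103.7 + 724.36 = 725.8 m.
Depth below ground = 771 − 725.8 = 45 m.

45 m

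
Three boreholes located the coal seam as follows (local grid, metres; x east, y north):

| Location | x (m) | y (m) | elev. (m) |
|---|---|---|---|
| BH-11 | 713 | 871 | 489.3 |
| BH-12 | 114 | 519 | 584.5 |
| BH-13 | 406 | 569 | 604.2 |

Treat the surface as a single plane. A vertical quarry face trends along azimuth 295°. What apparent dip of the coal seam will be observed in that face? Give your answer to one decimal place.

20.6°

Two edge vectors: BH-11→BH-12 = (-599, -352, 95.2), BH-11→BH-13 = (-307, -302, 114.9).
Normal n = (BH-11→BH-12) × (BH-11→BH-13) = (-11694.4, 39598.7, 72834).
So ∂z/∂x = −n_x/n_z = 0.16056 and ∂z/∂y = −n_y/n_z = −0.54368.
Unit vector along 295° is (sin 295°, cos 295°) = (-0.9063, 0.4226).
Slope in that direction = a·(-0.9063) + b·(0.4226) = −0.37529.
Apparent dip = arctan|0.37529| = 20.6° (true dip is 29.5°, so apparent ≤ true as expected).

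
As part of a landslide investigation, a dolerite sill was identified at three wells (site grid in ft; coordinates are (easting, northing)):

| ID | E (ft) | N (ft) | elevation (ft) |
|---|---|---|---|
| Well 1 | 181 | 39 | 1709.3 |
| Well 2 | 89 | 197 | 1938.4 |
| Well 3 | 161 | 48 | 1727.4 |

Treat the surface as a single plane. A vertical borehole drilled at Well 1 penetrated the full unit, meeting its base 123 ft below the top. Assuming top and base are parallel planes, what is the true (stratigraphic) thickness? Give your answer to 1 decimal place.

Let the plane be z = a·E + b·N + c.
Well 2−Well 1: −92a + 158b = 229.1;  Well 3−Well 1: −20a + 9b = 18.1.
Solving gives a = −0.34215, b = 1.25077.
|∇z| = √(a²+b²) = 1.29673, so dip δ = arctan(1.29673) = 52.36°.
True thickness = vertical thickness × cos δ = 123 × cos 52.36° = 75.1 ft.

75.1 ft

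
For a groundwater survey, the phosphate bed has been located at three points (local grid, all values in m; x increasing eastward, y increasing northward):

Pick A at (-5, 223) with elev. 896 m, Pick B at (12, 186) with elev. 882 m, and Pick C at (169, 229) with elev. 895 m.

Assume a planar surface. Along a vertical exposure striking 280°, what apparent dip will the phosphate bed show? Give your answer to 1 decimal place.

4.7°

Two edge vectors: Pick A→Pick B = (17, -37, -14), Pick A→Pick C = (174, 6, -1).
Normal n = (Pick A→Pick B) × (Pick A→Pick C) = (121, -2419, 6540).
So ∂z/∂x = −n_x/n_z = −0.01850 and ∂z/∂y = −n_y/n_z = 0.36988.
Unit vector along 280° is (sin 280°, cos 280°) = (-0.9848, 0.1736).
Slope in that direction = a·(-0.9848) + b·(0.1736) = 0.08245.
Apparent dip = arctan|0.08245| = 4.7° (true dip is 20.3°, so apparent ≤ true as expected).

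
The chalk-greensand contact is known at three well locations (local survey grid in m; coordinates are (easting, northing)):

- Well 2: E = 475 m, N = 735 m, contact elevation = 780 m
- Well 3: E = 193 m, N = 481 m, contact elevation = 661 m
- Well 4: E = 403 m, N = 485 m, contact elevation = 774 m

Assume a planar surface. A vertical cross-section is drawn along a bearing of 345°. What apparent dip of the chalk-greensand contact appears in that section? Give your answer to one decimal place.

15.0°

Let the plane be z = a·E + b·N + c.
Well 3−Well 2: −282a − 254b = −119;  Well 4−Well 2: −72a − 250b = −6.
Solving gives a = 0.54060, b = −0.13169.
Unit vector along 345° is (sin 345°, cos 345°) = (-0.2588, 0.9659).
Slope in that direction = a·(-0.2588) + b·(0.9659) = −0.26713.
Apparent dip = arctan|0.26713| = 15.0° (true dip is 29.1°, so apparent ≤ true as expected).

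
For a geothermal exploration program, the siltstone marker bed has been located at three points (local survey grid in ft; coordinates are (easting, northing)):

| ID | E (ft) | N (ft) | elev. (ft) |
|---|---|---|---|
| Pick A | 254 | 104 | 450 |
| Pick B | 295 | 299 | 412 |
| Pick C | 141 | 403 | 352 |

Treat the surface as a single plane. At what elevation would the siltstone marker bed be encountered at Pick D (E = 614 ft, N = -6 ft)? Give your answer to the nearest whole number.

Let the plane be z = a·E + b·N + c.
Pick B−Pick A: 41a + 195b = −38;  Pick C−Pick A: −113a + 299b = −98.
Solving gives a = 0.22593, b = −0.24237.
Then c = 450 − a·254 − b·104 = 417.82.
At (614, -6): z = 138.7 + 1.5 + 417.82 = 558.0 ft.

558 ft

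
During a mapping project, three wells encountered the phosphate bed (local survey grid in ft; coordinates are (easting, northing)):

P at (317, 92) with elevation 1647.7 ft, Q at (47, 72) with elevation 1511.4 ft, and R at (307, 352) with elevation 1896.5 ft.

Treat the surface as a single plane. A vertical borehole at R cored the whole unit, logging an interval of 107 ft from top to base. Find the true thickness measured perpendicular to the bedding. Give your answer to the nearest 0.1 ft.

73.2 ft

Let the plane be z = a·E + b·N + c.
Q−P: −270a − 20b = −136.3;  R−P: −10a + 260b = 248.8.
Solving gives a = 0.43270, b = 0.97357.
|∇z| = √(a²+b²) = 1.06539, so dip δ = arctan(1.06539) = 46.81°.
True thickness = vertical thickness × cos δ = 107 × cos 46.81° = 73.2 ft.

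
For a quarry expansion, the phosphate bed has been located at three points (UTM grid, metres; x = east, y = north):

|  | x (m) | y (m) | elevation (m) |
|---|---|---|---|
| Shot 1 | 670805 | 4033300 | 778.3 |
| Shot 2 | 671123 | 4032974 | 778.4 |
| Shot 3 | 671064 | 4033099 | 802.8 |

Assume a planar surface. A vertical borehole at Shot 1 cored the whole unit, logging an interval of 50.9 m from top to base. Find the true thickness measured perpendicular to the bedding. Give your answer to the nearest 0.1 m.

44.7 m

Let the plane be z = a·x + b·y + c.
Shot 2−Shot 1: 318a − 326b = 0.1;  Shot 3−Shot 1: 259a − 201b = 24.5.
Solving gives a = 0.38833, b = 0.37849.
|∇z| = √(a²+b²) = 0.54227, so dip δ = arctan(0.54227) = 28.47°.
True thickness = vertical thickness × cos δ = 50.9 × cos 28.47° = 44.7 m.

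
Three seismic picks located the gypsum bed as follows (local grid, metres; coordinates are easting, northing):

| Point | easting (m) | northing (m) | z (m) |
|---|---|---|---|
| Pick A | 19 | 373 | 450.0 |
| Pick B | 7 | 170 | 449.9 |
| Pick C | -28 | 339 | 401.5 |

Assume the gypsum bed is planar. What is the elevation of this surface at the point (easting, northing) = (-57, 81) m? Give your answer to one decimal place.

386.6 m

Let the plane be z = a·easting + b·northing + c.
Pick B−Pick A: −12a − 203b = −0.1;  Pick C−Pick A: −47a − 34b = −48.5.
Solving gives a = 1.07764, b = −0.06321.
Then c = 450 − a·19 − b·373 = 453.10.
At (-57, 81): z = −61.4 − 5.1 + 453.10 = 386.6 m.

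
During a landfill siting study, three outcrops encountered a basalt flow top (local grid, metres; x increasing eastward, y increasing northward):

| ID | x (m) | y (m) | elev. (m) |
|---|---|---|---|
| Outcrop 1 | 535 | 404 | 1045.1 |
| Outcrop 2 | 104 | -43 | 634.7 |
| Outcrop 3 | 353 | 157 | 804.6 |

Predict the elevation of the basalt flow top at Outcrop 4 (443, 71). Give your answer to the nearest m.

Two edge vectors: Outcrop 1→Outcrop 2 = (-431, -447, -410.4), Outcrop 1→Outcrop 3 = (-182, -247, -240.5).
Normal n = (Outcrop 1→Outcrop 2) × (Outcrop 1→Outcrop 3) = (6134.7, -28962.7, 25103).
So ∂z/∂x = −n_x/n_z = −0.24438 and ∂z/∂y = −n_y/n_z = 1.15375.
Intercept c from Outcrop 1: 1045.1 + 130.74 − 466.12 = 709.73.
At (443, 71): z = −108.3 + 81.9 + 709.73 = 683.4 m.

683 m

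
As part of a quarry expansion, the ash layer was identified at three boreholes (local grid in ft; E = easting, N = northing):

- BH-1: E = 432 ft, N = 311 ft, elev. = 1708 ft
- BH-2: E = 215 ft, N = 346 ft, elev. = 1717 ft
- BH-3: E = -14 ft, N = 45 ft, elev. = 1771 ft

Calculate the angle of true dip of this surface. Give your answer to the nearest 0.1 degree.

Two edge vectors: BH-1→BH-2 = (-217, 35, 9), BH-1→BH-3 = (-446, -266, 63).
Normal n = (BH-1→BH-2) × (BH-1→BH-3) = (4599, 9657, 73332).
So ∂z/∂E = −n_x/n_z = −0.06271 and ∂z/∂N = −n_y/n_z = −0.13169.
Gradient magnitude |∇z| = √(a² + b²) = √(0.00393 + 0.01734) = 0.14586.
True dip = arctan(0.14586) = 8.3°, dipping toward NNE (azimuth ≈ 025°).

8.3°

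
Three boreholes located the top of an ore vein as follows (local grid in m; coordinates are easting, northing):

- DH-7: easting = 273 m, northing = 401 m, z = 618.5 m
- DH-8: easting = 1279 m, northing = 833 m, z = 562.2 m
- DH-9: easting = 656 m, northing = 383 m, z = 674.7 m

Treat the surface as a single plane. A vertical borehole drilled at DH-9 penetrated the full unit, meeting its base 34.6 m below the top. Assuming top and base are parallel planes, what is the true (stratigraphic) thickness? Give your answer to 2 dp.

Two edge vectors: DH-7→DH-8 = (1006, 432, -56.3), DH-7→DH-9 = (383, -18, 56.2).
Normal n = (DH-7→DH-8) × (DH-7→DH-9) = (23265, -78100.1, -183564).
So ∂z/∂easting = −n_x/n_z = 0.12674 and ∂z/∂northing = −n_y/n_z = −0.42547.
|∇z| = √(a²+b²) = 0.44394, so dip δ = arctan(0.44394) = 23.94°.
True thickness = vertical thickness × cos δ = 34.6 × cos 23.94° = 31.62 m.

31.62 m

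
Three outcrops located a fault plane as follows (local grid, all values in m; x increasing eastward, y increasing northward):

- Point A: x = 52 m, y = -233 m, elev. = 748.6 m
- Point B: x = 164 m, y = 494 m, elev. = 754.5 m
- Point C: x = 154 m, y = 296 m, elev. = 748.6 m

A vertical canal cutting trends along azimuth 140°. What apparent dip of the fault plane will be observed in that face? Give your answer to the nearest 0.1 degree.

9.4°

Let the plane be z = a·x + b·y + c.
Point B−Point A: 112a + 727b = 5.9;  Point C−Point A: 102a + 529b = 0.
Solving gives a = −0.20939, b = 0.04037.
Unit vector along 140° is (sin 140°, cos 140°) = (0.6428, -0.7660).
Slope in that direction = a·(0.6428) + b·(-0.7660) = −0.16552.
Apparent dip = arctan|0.16552| = 9.4° (true dip is 12.0°, so apparent ≤ true as expected).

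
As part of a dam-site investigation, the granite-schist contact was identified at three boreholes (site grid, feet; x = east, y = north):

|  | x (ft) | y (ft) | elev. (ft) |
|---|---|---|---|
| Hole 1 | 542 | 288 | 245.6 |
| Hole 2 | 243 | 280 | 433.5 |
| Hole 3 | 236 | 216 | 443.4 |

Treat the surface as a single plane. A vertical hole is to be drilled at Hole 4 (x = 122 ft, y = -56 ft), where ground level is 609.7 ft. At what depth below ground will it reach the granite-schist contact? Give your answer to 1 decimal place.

71.5 ft

Two edge vectors: Hole 1→Hole 2 = (-299, -8, 187.9), Hole 1→Hole 3 = (-306, -72, 197.8).
Normal n = (Hole 1→Hole 2) × (Hole 1→Hole 3) = (11946.4, 1644.8, 19080).
So ∂z/∂x = −n_x/n_z = −0.62612 and ∂z/∂y = −n_y/n_z = −0.08621.
Intercept c from Hole 1: 245.6 + 339.36 + 24.83 = 609.79.
At (122, -56): z_contact = −76.39 + 4.83 + 609.79 = 538.23 ft.
Depth below ground = 609.7 − 538.23 = 71.5 ft.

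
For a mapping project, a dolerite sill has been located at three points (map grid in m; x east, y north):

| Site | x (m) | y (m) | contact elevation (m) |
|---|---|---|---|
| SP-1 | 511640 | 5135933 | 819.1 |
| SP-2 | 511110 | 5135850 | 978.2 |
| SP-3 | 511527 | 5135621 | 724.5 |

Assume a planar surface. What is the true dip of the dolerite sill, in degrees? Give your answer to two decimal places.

29.75°

Two edge vectors: SP-1→SP-2 = (-530, -83, 159.1), SP-1→SP-3 = (-113, -312, -94.6).
Normal n = (SP-1→SP-2) × (SP-1→SP-3) = (57491, -68116.3, 155981).
So ∂z/∂x = −n_x/n_z = −0.36858 and ∂z/∂y = −n_y/n_z = 0.43670.
Gradient magnitude |∇z| = √(a² + b²) = √(0.13585 + 0.19070) = 0.57145.
True dip = arctan(0.57145) = 29.75°, dipping toward SE (azimuth ≈ 140°).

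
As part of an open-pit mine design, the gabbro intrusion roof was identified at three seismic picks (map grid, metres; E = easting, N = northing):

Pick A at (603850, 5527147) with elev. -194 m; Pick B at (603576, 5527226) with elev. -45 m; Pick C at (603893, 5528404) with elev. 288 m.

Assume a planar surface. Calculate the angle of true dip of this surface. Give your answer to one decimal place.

Let the plane be z = a·E + b·N + c.
Pick B−Pick A: −274a + 79b = 149;  Pick C−Pick A: 43a + 1257b = 482.
Solving gives a = −0.42901, b = 0.39813.
Gradient magnitude |∇z| = √(a² + b²) = √(0.18405 + 0.15851) = 0.58528.
True dip = arctan(0.58528) = 30.3°, dipping toward SE (azimuth ≈ 133°).

30.3°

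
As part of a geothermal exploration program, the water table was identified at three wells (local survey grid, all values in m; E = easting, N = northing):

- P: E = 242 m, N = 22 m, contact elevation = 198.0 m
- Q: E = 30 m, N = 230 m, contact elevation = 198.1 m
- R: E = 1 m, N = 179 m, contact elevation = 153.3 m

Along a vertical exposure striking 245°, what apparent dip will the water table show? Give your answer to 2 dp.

Two edge vectors: P→Q = (-212, 208, 0.1), P→R = (-241, 157, -44.7).
Normal n = (P→Q) × (P→R) = (-9313.3, -9500.5, 16844).
So ∂z/∂E = −n_x/n_z = 0.55291 and ∂z/∂N = −n_y/n_z = 0.56403.
Unit vector along 245° is (sin 245°, cos 245°) = (-0.9063, -0.4226).
Slope in that direction = a·(-0.9063) + b·(-0.4226) = −0.73948.
Apparent dip = arctan|0.73948| = 36.48° (true dip is 38.3°, so apparent ≤ true as expected).

36.48°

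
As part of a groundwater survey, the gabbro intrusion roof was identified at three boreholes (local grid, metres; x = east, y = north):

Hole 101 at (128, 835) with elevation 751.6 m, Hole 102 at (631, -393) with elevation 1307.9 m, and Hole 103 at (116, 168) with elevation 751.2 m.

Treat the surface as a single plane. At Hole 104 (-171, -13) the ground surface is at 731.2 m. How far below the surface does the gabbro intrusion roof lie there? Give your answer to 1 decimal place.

Let the plane be z = a·x + b·y + c.
Hole 102−Hole 101: 503a − 1228b = 556.3;  Hole 103−Hole 101: −12a − 667b = −0.4.
Solving gives a = 1.06083, b = −0.01849.
Then c = 751.6 − a·128 − b·835 = 631.25.
At (-171, -13): z_contact = −181.40 + 0.24 + 631.25 = 450.09 m.
Depth below ground = 731.2 − 450.09 = 281.1 m.

281.1 m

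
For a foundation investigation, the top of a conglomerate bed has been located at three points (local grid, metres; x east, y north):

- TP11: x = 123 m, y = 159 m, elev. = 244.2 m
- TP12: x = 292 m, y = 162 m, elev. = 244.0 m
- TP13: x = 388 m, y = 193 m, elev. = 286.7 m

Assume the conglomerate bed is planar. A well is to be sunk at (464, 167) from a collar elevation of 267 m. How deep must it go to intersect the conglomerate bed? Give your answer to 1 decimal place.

20.4 m

Let the plane be z = a·x + b·y + c.
TP12−TP11: 169a + 3b = −0.2;  TP13−TP11: 265a + 34b = 42.5.
Solving gives a = −0.02713, b = 1.46142.
Then c = 244.2 − a·123 − b·159 = 15.17.
At (464, 167): z_contact = −12.59 + 244.06 + 15.17 = 246.64 m.
Depth below ground = 267 − 246.64 = 20.4 m.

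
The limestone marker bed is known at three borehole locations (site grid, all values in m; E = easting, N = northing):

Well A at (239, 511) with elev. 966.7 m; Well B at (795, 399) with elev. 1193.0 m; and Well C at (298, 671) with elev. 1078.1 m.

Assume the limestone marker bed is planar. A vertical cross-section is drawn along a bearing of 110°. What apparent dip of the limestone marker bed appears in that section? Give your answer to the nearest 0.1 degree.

Let the plane be z = a·E + b·N + c.
Well B−Well A: 556a − 112b = 226.3;  Well C−Well A: 59a + 160b = 111.4.
Solving gives a = 0.50943, b = 0.50840.
Unit vector along 110° is (sin 110°, cos 110°) = (0.9397, -0.3420).
Slope in that direction = a·(0.9397) + b·(-0.3420) = 0.30482.
Apparent dip = arctan|0.30482| = 17.0° (true dip is 35.7°, so apparent ≤ true as expected).

17.0°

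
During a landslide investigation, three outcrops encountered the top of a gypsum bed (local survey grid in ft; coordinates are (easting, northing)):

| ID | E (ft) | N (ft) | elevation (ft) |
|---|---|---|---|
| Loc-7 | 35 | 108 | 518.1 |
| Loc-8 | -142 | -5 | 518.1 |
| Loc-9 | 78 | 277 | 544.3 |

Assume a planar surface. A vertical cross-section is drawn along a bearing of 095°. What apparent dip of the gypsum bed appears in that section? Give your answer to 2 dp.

7.62°

Two edge vectors: Loc-7→Loc-8 = (-177, -113, 0), Loc-7→Loc-9 = (43, 169, 26.2).
Normal n = (Loc-7→Loc-8) × (Loc-7→Loc-9) = (-2960.6, 4637.4, -25054).
So ∂z/∂E = −n_x/n_z = −0.11817 and ∂z/∂N = −n_y/n_z = 0.18510.
Unit vector along 095° is (sin 95°, cos 95°) = (0.9962, -0.0872).
Slope in that direction = a·(0.9962) + b·(-0.0872) = −0.13385.
Apparent dip = arctan|0.13385| = 7.62° (true dip is 12.4°, so apparent ≤ true as expected).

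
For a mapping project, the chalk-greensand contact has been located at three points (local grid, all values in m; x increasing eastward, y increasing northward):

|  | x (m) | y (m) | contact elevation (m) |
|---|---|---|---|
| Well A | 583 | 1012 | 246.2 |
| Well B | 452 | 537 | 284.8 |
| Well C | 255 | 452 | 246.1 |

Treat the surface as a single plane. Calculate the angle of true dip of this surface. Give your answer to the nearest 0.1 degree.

Two edge vectors: Well A→Well B = (-131, -475, 38.6), Well A→Well C = (-328, -560, -0.1).
Normal n = (Well A→Well B) × (Well A→Well C) = (21663.5, -12673.9, -82440).
So ∂z/∂x = −n_x/n_z = 0.26278 and ∂z/∂y = −n_y/n_z = −0.15373.
Gradient magnitude |∇z| = √(a² + b²) = √(0.06905 + 0.02363) = 0.30445.
True dip = arctan(0.30445) = 16.9°, dipping toward WNW (azimuth ≈ 300°).

16.9°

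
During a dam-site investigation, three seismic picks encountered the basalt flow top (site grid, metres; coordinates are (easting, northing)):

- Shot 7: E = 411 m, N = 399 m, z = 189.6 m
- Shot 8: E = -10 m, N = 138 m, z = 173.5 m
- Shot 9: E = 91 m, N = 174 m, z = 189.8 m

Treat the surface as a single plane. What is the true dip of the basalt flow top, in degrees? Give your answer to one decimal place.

29.7°

Let the plane be z = a·E + b·N + c.
Shot 8−Shot 7: −421a − 261b = −16.1;  Shot 9−Shot 7: −320a − 225b = 0.2.
Solving gives a = 0.32795, b = −0.46731.
Gradient magnitude |∇z| = √(a² + b²) = √(0.10755 + 0.21838) = 0.57090.
True dip = arctan(0.57090) = 29.7°, dipping toward NW (azimuth ≈ 325°).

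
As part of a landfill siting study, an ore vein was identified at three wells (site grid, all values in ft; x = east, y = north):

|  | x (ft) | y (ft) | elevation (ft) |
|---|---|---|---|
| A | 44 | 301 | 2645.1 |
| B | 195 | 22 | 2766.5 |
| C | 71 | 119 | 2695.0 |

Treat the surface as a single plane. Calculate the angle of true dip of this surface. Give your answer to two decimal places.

24.79°

Let the plane be z = a·x + b·y + c.
B−A: 151a − 279b = 121.4;  C−A: 27a − 182b = 49.9.
Solving gives a = 0.40968, b = −0.21340.
Gradient magnitude |∇z| = √(a² + b²) = √(0.16784 + 0.04554) = 0.46193.
True dip = arctan(0.46193) = 24.79°, dipping toward WNW (azimuth ≈ 298°).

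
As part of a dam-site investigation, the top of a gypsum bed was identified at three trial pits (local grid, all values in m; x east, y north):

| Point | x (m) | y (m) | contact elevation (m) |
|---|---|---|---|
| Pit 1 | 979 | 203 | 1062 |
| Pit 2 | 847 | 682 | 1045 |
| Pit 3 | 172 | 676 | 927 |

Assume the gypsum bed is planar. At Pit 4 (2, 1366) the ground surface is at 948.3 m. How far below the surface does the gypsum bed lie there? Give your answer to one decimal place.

42.3 m

Two edge vectors: Pit 1→Pit 2 = (-132, 479, -17), Pit 1→Pit 3 = (-807, 473, -135).
Normal n = (Pit 1→Pit 2) × (Pit 1→Pit 3) = (-56624, -4101, 324117).
So ∂z/∂x = −n_x/n_z = 0.174702 and ∂z/∂y = −n_y/n_z = 0.012653.
Intercept c from Pit 1: 1062 − 171.03 − 2.57 = 888.40.
At (2, 1366): z_contact = 0.35 + 17.28 + 888.40 = 906.03 m.
Depth below ground = 948.3 − 906.03 = 42.3 m.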